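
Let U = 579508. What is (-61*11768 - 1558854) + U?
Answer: -1697194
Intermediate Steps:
(-61*11768 - 1558854) + U = (-61*11768 - 1558854) + 579508 = (-717848 - 1558854) + 579508 = -2276702 + 579508 = -1697194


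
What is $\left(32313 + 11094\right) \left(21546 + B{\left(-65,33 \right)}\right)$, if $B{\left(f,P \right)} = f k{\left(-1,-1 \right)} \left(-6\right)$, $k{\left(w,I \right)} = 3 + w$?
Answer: $969104682$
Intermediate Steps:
$B{\left(f,P \right)} = - 12 f$ ($B{\left(f,P \right)} = f \left(3 - 1\right) \left(-6\right) = f 2 \left(-6\right) = 2 f \left(-6\right) = - 12 f$)
$\left(32313 + 11094\right) \left(21546 + B{\left(-65,33 \right)}\right) = \left(32313 + 11094\right) \left(21546 - -780\right) = 43407 \left(21546 + 780\right) = 43407 \cdot 22326 = 969104682$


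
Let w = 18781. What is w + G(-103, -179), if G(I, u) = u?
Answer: 18602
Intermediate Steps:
w + G(-103, -179) = 18781 - 179 = 18602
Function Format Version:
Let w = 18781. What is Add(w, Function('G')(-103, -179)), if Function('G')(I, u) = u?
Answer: 18602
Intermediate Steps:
Add(w, Function('G')(-103, -179)) = Add(18781, -179) = 18602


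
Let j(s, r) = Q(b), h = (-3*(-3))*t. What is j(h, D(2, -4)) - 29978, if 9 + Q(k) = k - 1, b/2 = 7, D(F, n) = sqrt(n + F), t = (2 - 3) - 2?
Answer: -29974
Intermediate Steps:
t = -3 (t = -1 - 2 = -3)
D(F, n) = sqrt(F + n)
b = 14 (b = 2*7 = 14)
Q(k) = -10 + k (Q(k) = -9 + (k - 1) = -9 + (-1 + k) = -10 + k)
h = -27 (h = -3*(-3)*(-3) = 9*(-3) = -27)
j(s, r) = 4 (j(s, r) = -10 + 14 = 4)
j(h, D(2, -4)) - 29978 = 4 - 29978 = -29974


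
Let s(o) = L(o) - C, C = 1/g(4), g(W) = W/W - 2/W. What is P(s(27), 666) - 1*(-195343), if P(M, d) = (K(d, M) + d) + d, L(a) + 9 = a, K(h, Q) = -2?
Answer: 196673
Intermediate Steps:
g(W) = 1 - 2/W
C = 2 (C = 1/((-2 + 4)/4) = 1/((¼)*2) = 1/(½) = 2)
L(a) = -9 + a
s(o) = -11 + o (s(o) = (-9 + o) - 1*2 = (-9 + o) - 2 = -11 + o)
P(M, d) = -2 + 2*d (P(M, d) = (-2 + d) + d = -2 + 2*d)
P(s(27), 666) - 1*(-195343) = (-2 + 2*666) - 1*(-195343) = (-2 + 1332) + 195343 = 1330 + 195343 = 196673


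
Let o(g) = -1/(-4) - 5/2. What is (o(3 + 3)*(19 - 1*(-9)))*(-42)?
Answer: 2646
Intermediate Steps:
o(g) = -9/4 (o(g) = -1*(-¼) - 5*½ = ¼ - 5/2 = -9/4)
(o(3 + 3)*(19 - 1*(-9)))*(-42) = -9*(19 - 1*(-9))/4*(-42) = -9*(19 + 9)/4*(-42) = -9/4*28*(-42) = -63*(-42) = 2646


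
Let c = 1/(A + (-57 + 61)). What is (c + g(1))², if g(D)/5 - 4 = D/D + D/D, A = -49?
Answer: 1819801/2025 ≈ 898.67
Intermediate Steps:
g(D) = 30 (g(D) = 20 + 5*(D/D + D/D) = 20 + 5*(1 + 1) = 20 + 5*2 = 20 + 10 = 30)
c = -1/45 (c = 1/(-49 + (-57 + 61)) = 1/(-49 + 4) = 1/(-45) = -1/45 ≈ -0.022222)
(c + g(1))² = (-1/45 + 30)² = (1349/45)² = 1819801/2025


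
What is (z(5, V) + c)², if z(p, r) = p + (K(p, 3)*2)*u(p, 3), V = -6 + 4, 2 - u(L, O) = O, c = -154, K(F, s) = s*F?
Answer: 32041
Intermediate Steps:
K(F, s) = F*s
u(L, O) = 2 - O
V = -2
z(p, r) = -5*p (z(p, r) = p + ((p*3)*2)*(2 - 1*3) = p + ((3*p)*2)*(2 - 3) = p + (6*p)*(-1) = p - 6*p = -5*p)
(z(5, V) + c)² = (-5*5 - 154)² = (-25 - 154)² = (-179)² = 32041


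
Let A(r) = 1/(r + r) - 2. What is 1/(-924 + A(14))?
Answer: -28/25927 ≈ -0.0010800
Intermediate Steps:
A(r) = -2 + 1/(2*r) (A(r) = 1/(2*r) - 2 = -2 + 1/(2*r))
1/(-924 + A(14)) = 1/(-924 + (-2 + (1/2)/14)) = 1/(-924 + (-2 + (1/2)*(1/14))) = 1/(-924 + (-2 + 1/28)) = 1/(-924 - 55/28) = 1/(-25927/28) = -28/25927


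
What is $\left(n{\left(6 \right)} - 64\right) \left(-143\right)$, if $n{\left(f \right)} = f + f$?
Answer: $7436$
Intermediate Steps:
$n{\left(f \right)} = 2 f$
$\left(n{\left(6 \right)} - 64\right) \left(-143\right) = \left(2 \cdot 6 - 64\right) \left(-143\right) = \left(12 - 64\right) \left(-143\right) = \left(-52\right) \left(-143\right) = 7436$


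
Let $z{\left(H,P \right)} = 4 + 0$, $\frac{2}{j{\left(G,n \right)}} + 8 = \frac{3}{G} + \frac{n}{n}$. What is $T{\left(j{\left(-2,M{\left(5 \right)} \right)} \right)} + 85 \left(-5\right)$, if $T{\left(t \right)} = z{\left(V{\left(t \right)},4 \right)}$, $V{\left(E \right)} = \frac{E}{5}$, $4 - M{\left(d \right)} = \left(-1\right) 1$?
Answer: $-421$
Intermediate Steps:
$M{\left(d \right)} = 5$ ($M{\left(d \right)} = 4 - \left(-1\right) 1 = 4 - -1 = 4 + 1 = 5$)
$V{\left(E \right)} = \frac{E}{5}$ ($V{\left(E \right)} = E \frac{1}{5} = \frac{E}{5}$)
$j{\left(G,n \right)} = \frac{2}{-7 + \frac{3}{G}}$ ($j{\left(G,n \right)} = \frac{2}{-8 + \left(\frac{3}{G} + \frac{n}{n}\right)} = \frac{2}{-8 + \left(\frac{3}{G} + 1\right)} = \frac{2}{-8 + \left(1 + \frac{3}{G}\right)} = \frac{2}{-7 + \frac{3}{G}}$)
$z{\left(H,P \right)} = 4$
$T{\left(t \right)} = 4$
$T{\left(j{\left(-2,M{\left(5 \right)} \right)} \right)} + 85 \left(-5\right) = 4 + 85 \left(-5\right) = 4 - 425 = -421$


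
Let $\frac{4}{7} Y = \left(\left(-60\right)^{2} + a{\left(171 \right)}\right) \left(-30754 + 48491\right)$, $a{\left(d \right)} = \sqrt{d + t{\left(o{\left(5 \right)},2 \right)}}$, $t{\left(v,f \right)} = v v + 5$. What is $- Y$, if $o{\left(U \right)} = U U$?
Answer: $-111743100 - \frac{372477 \sqrt{89}}{4} \approx -1.1262 \cdot 10^{8}$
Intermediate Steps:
$o{\left(U \right)} = U^{2}$
$t{\left(v,f \right)} = 5 + v^{2}$ ($t{\left(v,f \right)} = v^{2} + 5 = 5 + v^{2}$)
$a{\left(d \right)} = \sqrt{630 + d}$ ($a{\left(d \right)} = \sqrt{d + \left(5 + \left(5^{2}\right)^{2}\right)} = \sqrt{d + \left(5 + 25^{2}\right)} = \sqrt{d + \left(5 + 625\right)} = \sqrt{d + 630} = \sqrt{630 + d}$)
$Y = 111743100 + \frac{372477 \sqrt{89}}{4}$ ($Y = \frac{7 \left(\left(-60\right)^{2} + \sqrt{630 + 171}\right) \left(-30754 + 48491\right)}{4} = \frac{7 \left(3600 + \sqrt{801}\right) 17737}{4} = \frac{7 \left(3600 + 3 \sqrt{89}\right) 17737}{4} = \frac{7 \left(63853200 + 53211 \sqrt{89}\right)}{4} = 111743100 + \frac{372477 \sqrt{89}}{4} \approx 1.1262 \cdot 10^{8}$)
$- Y = - (111743100 + \frac{372477 \sqrt{89}}{4}) = -111743100 - \frac{372477 \sqrt{89}}{4}$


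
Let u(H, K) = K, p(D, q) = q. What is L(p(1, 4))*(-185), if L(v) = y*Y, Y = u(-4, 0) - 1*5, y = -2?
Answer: -1850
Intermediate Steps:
Y = -5 (Y = 0 - 1*5 = 0 - 5 = -5)
L(v) = 10 (L(v) = -2*(-5) = 10)
L(p(1, 4))*(-185) = 10*(-185) = -1850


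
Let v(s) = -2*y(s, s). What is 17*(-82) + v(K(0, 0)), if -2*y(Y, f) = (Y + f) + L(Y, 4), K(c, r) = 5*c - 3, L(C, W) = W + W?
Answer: -1392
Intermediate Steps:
L(C, W) = 2*W
K(c, r) = -3 + 5*c
y(Y, f) = -4 - Y/2 - f/2 (y(Y, f) = -((Y + f) + 2*4)/2 = -((Y + f) + 8)/2 = -(8 + Y + f)/2 = -4 - Y/2 - f/2)
v(s) = 8 + 2*s (v(s) = -2*(-4 - s/2 - s/2) = -2*(-4 - s) = 8 + 2*s)
17*(-82) + v(K(0, 0)) = 17*(-82) + (8 + 2*(-3 + 5*0)) = -1394 + (8 + 2*(-3 + 0)) = -1394 + (8 + 2*(-3)) = -1394 + (8 - 6) = -1394 + 2 = -1392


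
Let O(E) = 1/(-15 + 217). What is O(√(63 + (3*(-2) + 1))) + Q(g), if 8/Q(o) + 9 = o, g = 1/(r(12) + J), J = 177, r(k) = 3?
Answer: -289261/327038 ≈ -0.88449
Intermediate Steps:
g = 1/180 (g = 1/(3 + 177) = 1/180 ≈ 0.0055556)
Q(o) = 8/(-9 + o)
O(E) = 1/202
O(√(63 + (3*(-2) + 1))) + Q(g) = 1/202 + 8/(-9 + 1/180) = 1/202 + 8/(-1619/180) = 1/202 + 8*(-180/1619) = 1/202 - 1440/1619 = -289261/327038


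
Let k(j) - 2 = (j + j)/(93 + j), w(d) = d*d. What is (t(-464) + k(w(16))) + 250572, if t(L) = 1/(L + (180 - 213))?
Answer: 43463066137/173453 ≈ 2.5058e+5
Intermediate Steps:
w(d) = d²
t(L) = 1/(-33 + L) (t(L) = 1/(L - 33) = 1/(-33 + L))
k(j) = 2 + 2*j/(93 + j) (k(j) = 2 + (j + j)/(93 + j) = 2 + (2*j)/(93 + j) = 2 + 2*j/(93 + j))
(t(-464) + k(w(16))) + 250572 = (1/(-33 - 464) + 2*(93 + 2*16²)/(93 + 16²)) + 250572 = (1/(-497) + 2*(93 + 2*256)/(93 + 256)) + 250572 = (-1/497 + 2*(93 + 512)/349) + 250572 = (-1/497 + 2*(1/349)*605) + 250572 = (-1/497 + 1210/349) + 250572 = 601021/173453 + 250572 = 43463066137/173453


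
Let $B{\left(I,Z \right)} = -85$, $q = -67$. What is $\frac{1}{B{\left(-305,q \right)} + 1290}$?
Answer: $\frac{1}{1205} \approx 0.00082988$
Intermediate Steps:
$\frac{1}{B{\left(-305,q \right)} + 1290} = \frac{1}{-85 + 1290} = \frac{1}{1205}$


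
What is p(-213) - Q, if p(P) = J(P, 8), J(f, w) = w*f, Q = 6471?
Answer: -8175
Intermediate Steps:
J(f, w) = f*w
p(P) = 8*P (p(P) = P*8 = 8*P)
p(-213) - Q = 8*(-213) - 1*6471 = -1704 - 6471 = -8175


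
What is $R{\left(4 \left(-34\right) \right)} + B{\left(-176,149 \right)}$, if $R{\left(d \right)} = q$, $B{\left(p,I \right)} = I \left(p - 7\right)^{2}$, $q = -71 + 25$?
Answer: $4989815$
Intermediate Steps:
$q = -46$
$B{\left(p,I \right)} = I \left(-7 + p\right)^{2}$ ($B{\left(p,I \right)} = I \left(p - 7\right)^{2} = I \left(-7 + p\right)^{2}$)
$R{\left(d \right)} = -46$
$R{\left(4 \left(-34\right) \right)} + B{\left(-176,149 \right)} = -46 + 149 \left(-7 - 176\right)^{2} = -46 + 149 \left(-183\right)^{2} = -46 + 149 \cdot 33489 = -46 + 4989861 = 4989815$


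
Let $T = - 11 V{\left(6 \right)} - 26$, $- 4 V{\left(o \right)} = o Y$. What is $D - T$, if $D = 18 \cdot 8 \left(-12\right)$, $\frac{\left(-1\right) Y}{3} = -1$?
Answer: $- \frac{3503}{2} \approx -1751.5$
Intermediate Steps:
$Y = 3$ ($Y = \left(-3\right) \left(-1\right) = 3$)
$V{\left(o \right)} = - \frac{3 o}{4}$ ($V{\left(o \right)} = - \frac{o 3}{4} = - \frac{3 o}{4}$)
$D = -1728$ ($D = 144 \left(-12\right) = -1728$)
$T = \frac{47}{2}$ ($T = - 11 \left(\left(- \frac{3}{4}\right) 6\right) - 26 = \left(-11\right) \left(- \frac{9}{2}\right) - 26 = \frac{99}{2} - 26 = \frac{47}{2} \approx 23.5$)
$D - T = -1728 - \frac{47}{2} = - \frac{3503}{2}$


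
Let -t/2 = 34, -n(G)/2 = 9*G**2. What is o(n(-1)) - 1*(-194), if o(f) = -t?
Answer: 262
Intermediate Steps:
n(G) = -18*G**2
t = -68 (t = -2*34 = -68)
o(f) = 68 (o(f) = -1*(-68) = 68)
o(n(-1)) - 1*(-194) = 68 - 1*(-194) = 68 + 194 = 262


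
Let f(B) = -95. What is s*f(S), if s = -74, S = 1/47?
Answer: 7030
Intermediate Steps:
S = 1/47 ≈ 0.021277
s*f(S) = -74*(-95) = 7030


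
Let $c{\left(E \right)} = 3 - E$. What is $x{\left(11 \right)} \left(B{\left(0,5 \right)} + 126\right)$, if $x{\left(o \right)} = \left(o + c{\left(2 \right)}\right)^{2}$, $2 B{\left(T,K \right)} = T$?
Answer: $18144$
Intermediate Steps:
$B{\left(T,K \right)} = \frac{T}{2}$
$x{\left(o \right)} = \left(1 + o\right)^{2}$ ($x{\left(o \right)} = \left(o + \left(3 - 2\right)\right)^{2} = \left(o + 1\right)^{2} = \left(1 + o\right)^{2}$)
$x{\left(11 \right)} \left(B{\left(0,5 \right)} + 126\right) = \left(1 + 11\right)^{2} \left(\frac{1}{2} \cdot 0 + 126\right) = 12^{2} \left(0 + 126\right) = 144 \cdot 126 = 18144$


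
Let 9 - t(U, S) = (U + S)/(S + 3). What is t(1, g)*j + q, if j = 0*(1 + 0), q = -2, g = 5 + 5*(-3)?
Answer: -2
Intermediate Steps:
g = -10 (g = 5 - 15 = -10)
t(U, S) = 9 - (S + U)/(3 + S) (t(U, S) = 9 - (U + S)/(S + 3) = 9 - (S + U)/(3 + S))
j = 0 (j = 0*1 = 0)
t(1, g)*j + q = ((27 - 1*1 + 8*(-10))/(3 - 10))*0 - 2 = ((27 - 1 - 80)/(-7))*0 - 2 = -⅐*(-54)*0 - 2 = (54/7)*0 - 2 = 0 - 2 = -2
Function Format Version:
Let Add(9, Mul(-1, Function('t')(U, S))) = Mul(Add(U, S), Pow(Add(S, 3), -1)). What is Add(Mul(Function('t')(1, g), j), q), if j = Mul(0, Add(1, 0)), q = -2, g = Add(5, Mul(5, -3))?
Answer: -2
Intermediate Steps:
g = -10 (g = Add(5, -15) = -10)
Function('t')(U, S) = Add(9, Mul(-1, Pow(Add(3, S), -1), Add(S, U))) (Function('t')(U, S) = Add(9, Mul(-1, Mul(Add(U, S), Pow(Add(S, 3), -1)))) = Add(9, Mul(-1, Mul(Add(S, U), Pow(Add(3, S), -1)))) = Add(9, Mul(-1, Mul(Pow(Add(3, S), -1), Add(S, U)))) = Add(9, Mul(-1, Pow(Add(3, S), -1), Add(S, U))))
j = 0 (j = Mul(0, 1) = 0)
Add(Mul(Function('t')(1, g), j), q) = Add(Mul(Mul(Pow(Add(3, -10), -1), Add(27, Mul(-1, 1), Mul(8, -10))), 0), -2) = Add(Mul(Mul(Pow(-7, -1), Add(27, -1, -80)), 0), -2) = Add(Mul(Mul(Rational(-1, 7), -54), 0), -2) = Add(Mul(Rational(54, 7), 0), -2) = Add(0, -2) = -2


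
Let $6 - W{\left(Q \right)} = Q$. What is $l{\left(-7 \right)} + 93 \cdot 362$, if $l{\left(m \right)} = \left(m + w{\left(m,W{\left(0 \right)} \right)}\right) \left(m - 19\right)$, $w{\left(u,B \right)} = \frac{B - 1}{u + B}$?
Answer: $33978$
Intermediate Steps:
$W{\left(Q \right)} = 6 - Q$
$w{\left(u,B \right)} = \frac{-1 + B}{B + u}$
$l{\left(m \right)} = \left(-19 + m\right) \left(m + \frac{5}{6 + m}\right)$ ($l{\left(m \right)} = \left(m + \frac{-1 + \left(6 - 0\right)}{\left(6 - 0\right) + m}\right) \left(m - 19\right) = \left(m + \frac{-1 + \left(6 + 0\right)}{\left(6 + 0\right) + m}\right) \left(-19 + m\right) = \left(m + \frac{-1 + 6}{6 + m}\right) \left(-19 + m\right) = \left(m + \frac{1}{6 + m} 5\right) \left(-19 + m\right) = \left(m + \frac{5}{6 + m}\right) \left(-19 + m\right) = \left(-19 + m\right) \left(m + \frac{5}{6 + m}\right)$)
$l{\left(-7 \right)} + 93 \cdot 362 = \frac{-95 + 5 \left(-7\right) - 7 \left(-19 - 7\right) \left(6 - 7\right)}{6 - 7} + 93 \cdot 362 = \frac{-95 - 35 - \left(-182\right) \left(-1\right)}{-1} + 33666 = - (-95 - 35 - 182) + 33666 = \left(-1\right) \left(-312\right) + 33666 = 312 + 33666 = 33978$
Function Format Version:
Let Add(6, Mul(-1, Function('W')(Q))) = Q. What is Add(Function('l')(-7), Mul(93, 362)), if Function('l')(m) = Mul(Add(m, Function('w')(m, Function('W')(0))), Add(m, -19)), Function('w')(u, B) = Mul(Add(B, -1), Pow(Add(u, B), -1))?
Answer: 33978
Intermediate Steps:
Function('W')(Q) = Add(6, Mul(-1, Q))
Function('w')(u, B) = Mul(Pow(Add(B, u), -1), Add(-1, B)) (Function('w')(u, B) = Mul(Add(-1, B), Pow(Add(B, u), -1)) = Mul(Pow(Add(B, u), -1), Add(-1, B)))
Function('l')(m) = Mul(Add(-19, m), Add(m, Mul(5, Pow(Add(6, m), -1)))) (Function('l')(m) = Mul(Add(m, Mul(Pow(Add(Add(6, Mul(-1, 0)), m), -1), Add(-1, Add(6, Mul(-1, 0))))), Add(m, -19)) = Mul(Add(m, Mul(Pow(Add(Add(6, 0), m), -1), Add(-1, Add(6, 0)))), Add(-19, m)) = Mul(Add(m, Mul(Pow(Add(6, m), -1), Add(-1, 6))), Add(-19, m)) = Mul(Add(m, Mul(Pow(Add(6, m), -1), 5)), Add(-19, m)) = Mul(Add(m, Mul(5, Pow(Add(6, m), -1))), Add(-19, m)) = Mul(Add(-19, m), Add(m, Mul(5, Pow(Add(6, m), -1)))))
Add(Function('l')(-7), Mul(93, 362)) = Add(Mul(Pow(Add(6, -7), -1), Add(-95, Mul(5, -7), Mul(-7, Add(-19, -7), Add(6, -7)))), Mul(93, 362)) = Add(Mul(Pow(-1, -1), Add(-95, -35, Mul(-7, -26, -1))), 33666) = Add(Mul(-1, Add(-95, -35, -182)), 33666) = Add(Mul(-1, -312), 33666) = Add(312, 33666) = 33978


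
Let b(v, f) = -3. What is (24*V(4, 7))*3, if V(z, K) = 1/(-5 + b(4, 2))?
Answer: -9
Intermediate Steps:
V(z, K) = -⅛ (V(z, K) = 1/(-5 - 3) = 1/(-8) = -⅛)
(24*V(4, 7))*3 = (24*(-⅛))*3 = -3*3 = -9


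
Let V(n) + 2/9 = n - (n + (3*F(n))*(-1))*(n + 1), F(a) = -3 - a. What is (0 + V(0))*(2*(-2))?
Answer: 332/9 ≈ 36.889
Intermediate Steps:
V(n) = -2/9 + n - (1 + n)*(9 + 4*n) (V(n) = -2/9 + (n - (n + (3*(-3 - n))*(-1))*(n + 1)) = -2/9 + (n - (n + (-9 - 3*n)*(-1))*(1 + n)) = -2/9 + (n - (n + (9 + 3*n))*(1 + n)) = -2/9 + (n - (9 + 4*n)*(1 + n)) = -2/9 + (n - (1 + n)*(9 + 4*n)) = -2/9 + n - (1 + n)*(9 + 4*n))
(0 + V(0))*(2*(-2)) = (0 + (-83/9 - 12*0 - 4*0²))*(2*(-2)) = (0 + (-83/9 + 0 - 4*0))*(-4) = (0 + (-83/9 + 0 + 0))*(-4) = (0 - 83/9)*(-4) = -83/9*(-4) = 332/9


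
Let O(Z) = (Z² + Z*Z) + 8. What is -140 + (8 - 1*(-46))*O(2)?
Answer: 724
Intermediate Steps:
O(Z) = 8 + 2*Z² (O(Z) = (Z² + Z²) + 8 = 2*Z² + 8 = 8 + 2*Z²)
-140 + (8 - 1*(-46))*O(2) = -140 + (8 - 1*(-46))*(8 + 2*2²) = -140 + (8 + 46)*(8 + 2*4) = -140 + 54*(8 + 8) = -140 + 54*16 = -140 + 864 = 724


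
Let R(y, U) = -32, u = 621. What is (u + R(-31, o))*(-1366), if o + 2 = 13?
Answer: -804574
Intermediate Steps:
o = 11 (o = -2 + 13 = 11)
(u + R(-31, o))*(-1366) = (621 - 32)*(-1366) = 589*(-1366) = -804574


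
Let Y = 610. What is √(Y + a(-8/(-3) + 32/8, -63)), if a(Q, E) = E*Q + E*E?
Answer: √4159 ≈ 64.490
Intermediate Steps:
a(Q, E) = E² + E*Q (a(Q, E) = E*Q + E² = E² + E*Q)
√(Y + a(-8/(-3) + 32/8, -63)) = √(610 - 63*(-63 + (-8/(-3) + 32/8))) = √(610 - 63*(-63 + (-8*(-⅓) + 32*(⅛)))) = √(610 - 63*(-63 + (8/3 + 4))) = √(610 - 63*(-63 + 20/3)) = √(610 - 63*(-169/3)) = √(610 + 3549) = √4159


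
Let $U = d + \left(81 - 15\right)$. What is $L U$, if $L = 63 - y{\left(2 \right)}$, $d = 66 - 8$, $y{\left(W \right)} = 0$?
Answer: $7812$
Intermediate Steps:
$d = 58$
$U = 124$ ($U = 58 + \left(81 - 15\right) = 58 + 66 = 124$)
$L = 63$ ($L = 63 - 0 = 63 + 0 = 63$)
$L U = 63 \cdot 124 = 7812$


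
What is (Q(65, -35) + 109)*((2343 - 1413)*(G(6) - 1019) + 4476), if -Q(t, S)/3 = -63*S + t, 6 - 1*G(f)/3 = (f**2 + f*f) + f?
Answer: 7666439874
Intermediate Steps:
G(f) = 18 - 6*f**2 - 3*f (G(f) = 18 - 3*((f**2 + f*f) + f) = 18 - 3*((f**2 + f**2) + f) = 18 - 3*(2*f**2 + f) = 18 - 3*(f + 2*f**2) = 18 + (-6*f**2 - 3*f) = 18 - 6*f**2 - 3*f)
Q(t, S) = -3*t + 189*S (Q(t, S) = -3*(-63*S + t) = -3*(t - 63*S) = -3*t + 189*S)
(Q(65, -35) + 109)*((2343 - 1413)*(G(6) - 1019) + 4476) = ((-3*65 + 189*(-35)) + 109)*((2343 - 1413)*((18 - 6*6**2 - 3*6) - 1019) + 4476) = ((-195 - 6615) + 109)*(930*((18 - 6*36 - 18) - 1019) + 4476) = (-6810 + 109)*(930*((18 - 216 - 18) - 1019) + 4476) = -6701*(930*(-216 - 1019) + 4476) = -6701*(930*(-1235) + 4476) = -6701*(-1148550 + 4476) = -6701*(-1144074) = 7666439874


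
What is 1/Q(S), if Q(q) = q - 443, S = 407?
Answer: -1/36 ≈ -0.027778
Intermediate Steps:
Q(q) = -443 + q
1/Q(S) = 1/(-443 + 407) = 1/(-36) = -1/36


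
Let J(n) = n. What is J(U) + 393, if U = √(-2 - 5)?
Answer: 393 + I*√7 ≈ 393.0 + 2.6458*I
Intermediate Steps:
U = I*√7 (U = √(-7) = I*√7 ≈ 2.6458*I)
J(U) + 393 = I*√7 + 393 = 393 + I*√7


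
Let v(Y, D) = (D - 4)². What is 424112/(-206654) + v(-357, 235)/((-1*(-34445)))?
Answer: -1790636873/3559098515 ≈ -0.50312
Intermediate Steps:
v(Y, D) = (-4 + D)²
424112/(-206654) + v(-357, 235)/((-1*(-34445))) = 424112/(-206654) + (-4 + 235)²/((-1*(-34445))) = 424112*(-1/206654) + 231²/34445 = -212056/103327 + 53361*(1/34445) = -212056/103327 + 53361/34445 = -1790636873/3559098515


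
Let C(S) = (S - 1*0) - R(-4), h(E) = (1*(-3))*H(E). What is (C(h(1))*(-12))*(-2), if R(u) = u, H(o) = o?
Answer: 24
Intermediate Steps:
h(E) = -3*E (h(E) = (1*(-3))*E = -3*E)
C(S) = 4 + S (C(S) = (S - 1*0) - 1*(-4) = (S + 0) + 4 = S + 4 = 4 + S)
(C(h(1))*(-12))*(-2) = ((4 - 3*1)*(-12))*(-2) = ((4 - 3)*(-12))*(-2) = (1*(-12))*(-2) = -12*(-2) = 24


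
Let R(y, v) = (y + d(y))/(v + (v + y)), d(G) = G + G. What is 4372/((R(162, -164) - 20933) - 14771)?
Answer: -362876/2963675 ≈ -0.12244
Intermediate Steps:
d(G) = 2*G
R(y, v) = 3*y/(y + 2*v) (R(y, v) = (y + 2*y)/(v + (v + y)) = (3*y)/(y + 2*v) = 3*y/(y + 2*v))
4372/((R(162, -164) - 20933) - 14771) = 4372/((3*162/(162 + 2*(-164)) - 20933) - 14771) = 4372/((3*162/(162 - 328) - 20933) - 14771) = 4372/((3*162/(-166) - 20933) - 14771) = 4372/((3*162*(-1/166) - 20933) - 14771) = 4372/((-243/83 - 20933) - 14771) = 4372/(-1737682/83 - 14771) = 4372/(-2963675/83) = 4372*(-83/2963675) = -362876/2963675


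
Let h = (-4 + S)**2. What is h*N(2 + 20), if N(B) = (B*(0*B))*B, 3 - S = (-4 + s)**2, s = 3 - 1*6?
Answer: 0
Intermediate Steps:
s = -3 (s = 3 - 6 = -3)
S = -46 (S = 3 - (-4 - 3)**2 = 3 - 1*(-7)**2 = 3 - 1*49 = 3 - 49 = -46)
h = 2500 (h = (-4 - 46)**2 = (-50)**2 = 2500)
N(B) = 0 (N(B) = (B*0)*B = 0*B = 0)
h*N(2 + 20) = 2500*0 = 0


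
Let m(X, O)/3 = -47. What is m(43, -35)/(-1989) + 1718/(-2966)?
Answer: -499816/983229 ≈ -0.50834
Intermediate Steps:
m(X, O) = -141 (m(X, O) = 3*(-47) = -141)
m(43, -35)/(-1989) + 1718/(-2966) = -141/(-1989) + 1718/(-2966) = -141*(-1/1989) + 1718*(-1/2966) = 47/663 - 859/1483 = -499816/983229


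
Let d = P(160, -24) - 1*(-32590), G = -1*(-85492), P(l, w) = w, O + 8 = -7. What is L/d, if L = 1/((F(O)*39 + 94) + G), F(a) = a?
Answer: 1/2768142566 ≈ 3.6125e-10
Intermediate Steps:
O = -15 (O = -8 - 7 = -15)
G = 85492
L = 1/85001 (L = 1/((-15*39 + 94) + 85492) = 1/((-585 + 94) + 85492) = 1/(-491 + 85492) = 1/85001 ≈ 1.1765e-5)
d = 32566 (d = -24 - 1*(-32590) = -24 + 32590 = 32566)
L/d = (1/85001)/32566 = (1/85001)*(1/32566) = 1/2768142566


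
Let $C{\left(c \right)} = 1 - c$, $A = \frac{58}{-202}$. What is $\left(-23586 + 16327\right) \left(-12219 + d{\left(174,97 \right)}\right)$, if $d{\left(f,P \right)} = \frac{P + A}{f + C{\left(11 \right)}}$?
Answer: $\frac{367279536183}{4141} \approx 8.8694 \cdot 10^{7}$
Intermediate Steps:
$A = - \frac{29}{101}$ ($A = 58 \left(- \frac{1}{202}\right) = - \frac{29}{101} \approx -0.28713$)
$d{\left(f,P \right)} = \frac{- \frac{29}{101} + P}{-10 + f}$ ($d{\left(f,P \right)} = \frac{P - \frac{29}{101}}{f + \left(1 - 11\right)} = \frac{- \frac{29}{101} + P}{f + \left(1 - 11\right)} = \frac{- \frac{29}{101} + P}{f - 10} = \frac{- \frac{29}{101} + P}{-10 + f}$)
$\left(-23586 + 16327\right) \left(-12219 + d{\left(174,97 \right)}\right) = \left(-23586 + 16327\right) \left(-12219 + \frac{- \frac{29}{101} + 97}{-10 + 174}\right) = - 7259 \left(-12219 + \frac{1}{164} \cdot \frac{9768}{101}\right) = - 7259 \left(-12219 + \frac{2442}{4141}\right) = \left(-7259\right) \left(- \frac{50596437}{4141}\right) = \frac{367279536183}{4141}$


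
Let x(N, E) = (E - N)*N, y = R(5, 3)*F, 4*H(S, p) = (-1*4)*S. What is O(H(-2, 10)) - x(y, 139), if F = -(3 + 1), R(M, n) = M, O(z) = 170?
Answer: 3350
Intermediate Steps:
H(S, p) = -S (H(S, p) = ((-1*4)*S)/4 = (-4*S)/4 = -S)
F = -4 (F = -1*4 = -4)
y = -20 (y = 5*(-4) = -20)
x(N, E) = N*(E - N)
O(H(-2, 10)) - x(y, 139) = 170 - (-20)*(139 - 1*(-20)) = 170 - (-20)*(139 + 20) = 170 - (-20)*159 = 170 - 1*(-3180) = 170 + 3180 = 3350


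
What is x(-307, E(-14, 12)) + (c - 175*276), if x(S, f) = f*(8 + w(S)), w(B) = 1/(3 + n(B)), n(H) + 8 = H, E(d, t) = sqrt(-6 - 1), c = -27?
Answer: -48327 + 2495*I*sqrt(7)/312 ≈ -48327.0 + 21.158*I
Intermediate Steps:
E(d, t) = I*sqrt(7) (E(d, t) = sqrt(-7) = I*sqrt(7))
n(H) = -8 + H
w(B) = 1/(-5 + B) (w(B) = 1/(3 + (-8 + B)) = 1/(-5 + B))
x(S, f) = f*(8 + 1/(-5 + S))
x(-307, E(-14, 12)) + (c - 175*276) = (I*sqrt(7))*(-39 + 8*(-307))/(-5 - 307) + (-27 - 175*276) = (I*sqrt(7))*(-39 - 2456)/(-312) + (-27 - 48300) = (I*sqrt(7))*(-1/312)*(-2495) - 48327 = 2495*I*sqrt(7)/312 - 48327 = -48327 + 2495*I*sqrt(7)/312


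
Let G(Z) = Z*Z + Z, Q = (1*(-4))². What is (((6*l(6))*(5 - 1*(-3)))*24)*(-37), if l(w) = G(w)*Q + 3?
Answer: -28771200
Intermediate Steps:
Q = 16 (Q = (-4)² = 16)
G(Z) = Z + Z² (G(Z) = Z² + Z = Z + Z²)
l(w) = 3 + 16*w*(1 + w) (l(w) = (w*(1 + w))*16 + 3 = 16*w*(1 + w) + 3 = 3 + 16*w*(1 + w))
(((6*l(6))*(5 - 1*(-3)))*24)*(-37) = (((6*(3 + 16*6*(1 + 6)))*(5 - 1*(-3)))*24)*(-37) = (((6*(3 + 16*6*7))*(5 + 3))*24)*(-37) = (((6*(3 + 672))*8)*24)*(-37) = (((6*675)*8)*24)*(-37) = ((4050*8)*24)*(-37) = (32400*24)*(-37) = 777600*(-37) = -28771200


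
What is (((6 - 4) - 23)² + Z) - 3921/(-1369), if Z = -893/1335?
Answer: 809990233/1827615 ≈ 443.20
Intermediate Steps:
Z = -893/1335 (Z = -893*1/1335 = -893/1335 ≈ -0.66891)
(((6 - 4) - 23)² + Z) - 3921/(-1369) = (((6 - 4) - 23)² - 893/1335) - 3921/(-1369) = ((2 - 23)² - 893/1335) - 3921*(-1/1369) = ((-21)² - 893/1335) + 3921/1369 = (441 - 893/1335) + 3921/1369 = 587842/1335 + 3921/1369 = 809990233/1827615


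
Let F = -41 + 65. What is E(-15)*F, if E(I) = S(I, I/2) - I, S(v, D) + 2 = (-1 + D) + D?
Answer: -72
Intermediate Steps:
S(v, D) = -3 + 2*D (S(v, D) = -2 + ((-1 + D) + D) = -2 + (-1 + 2*D) = -3 + 2*D)
E(I) = -3 (E(I) = (-3 + 2*(I/2)) - I = (-3 + I) - I = -3)
F = 24
E(-15)*F = -3*24 = -72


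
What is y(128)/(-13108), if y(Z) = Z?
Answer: -32/3277 ≈ -0.0097650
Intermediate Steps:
y(128)/(-13108) = 128/(-13108) = 128*(-1/13108) = -32/3277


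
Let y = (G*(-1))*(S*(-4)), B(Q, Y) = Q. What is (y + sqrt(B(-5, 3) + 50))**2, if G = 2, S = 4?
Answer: 1069 + 192*sqrt(5) ≈ 1498.3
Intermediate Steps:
y = 32 (y = (2*(-1))*(4*(-4)) = -2*(-16) = 32)
(y + sqrt(B(-5, 3) + 50))**2 = (32 + sqrt(-5 + 50))**2 = (32 + sqrt(45))**2 = (32 + 3*sqrt(5))**2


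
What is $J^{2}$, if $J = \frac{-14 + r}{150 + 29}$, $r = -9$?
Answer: $\frac{529}{32041} \approx 0.01651$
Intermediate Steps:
$J = - \frac{23}{179}$ ($J = \frac{-14 - 9}{150 + 29} = - \frac{23}{179} \approx -0.12849$)
$J^{2} = \left(- \frac{23}{179}\right)^{2} = \frac{529}{32041}$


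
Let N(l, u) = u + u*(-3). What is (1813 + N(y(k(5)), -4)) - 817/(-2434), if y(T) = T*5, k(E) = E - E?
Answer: 4433131/2434 ≈ 1821.3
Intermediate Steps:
k(E) = 0
y(T) = 5*T
N(l, u) = -2*u (N(l, u) = u - 3*u = -2*u)
(1813 + N(y(k(5)), -4)) - 817/(-2434) = (1813 - 2*(-4)) - 817/(-2434) = (1813 + 8) - 817*(-1/2434) = 1821 + 817/2434 = 4433131/2434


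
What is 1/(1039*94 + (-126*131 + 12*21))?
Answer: 1/81412 ≈ 1.2283e-5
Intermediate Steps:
1/(1039*94 + (-126*131 + 12*21)) = 1/(97666 + (-16506 + 252)) = 1/(97666 - 16254) = 1/81412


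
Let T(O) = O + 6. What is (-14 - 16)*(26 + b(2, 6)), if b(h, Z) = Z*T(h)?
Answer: -2220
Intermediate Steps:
T(O) = 6 + O
b(h, Z) = Z*(6 + h)
(-14 - 16)*(26 + b(2, 6)) = (-14 - 16)*(26 + 6*(6 + 2)) = -30*(26 + 6*8) = -30*(26 + 48) = -30*74 = -2220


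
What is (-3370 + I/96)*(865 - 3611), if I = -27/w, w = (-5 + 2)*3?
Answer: 148062947/16 ≈ 9.2539e+6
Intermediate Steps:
w = -9 (w = -3*3 = -9)
I = 3 (I = -27/(-9) = -27*(-1/9) = 3)
(-3370 + I/96)*(865 - 3611) = (-3370 + 3/96)*(865 - 3611) = (-3370 + 3*(1/96))*(-2746) = (-3370 + 1/32)*(-2746) = -107839/32*(-2746) = 148062947/16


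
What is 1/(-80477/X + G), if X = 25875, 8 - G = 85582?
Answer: -1125/96274249 ≈ -1.1685e-5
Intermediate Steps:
G = -85574 (G = 8 - 1*85582 = 8 - 85582 = -85574)
1/(-80477/X + G) = 1/(-80477/25875 - 85574) = 1/(-80477*1/25875 - 85574) = 1/(-3499/1125 - 85574) = 1/(-96274249/1125) = -1125/96274249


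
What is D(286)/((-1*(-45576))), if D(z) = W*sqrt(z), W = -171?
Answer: -19*sqrt(286)/5064 ≈ -0.063452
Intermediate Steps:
D(z) = -171*sqrt(z)
D(286)/((-1*(-45576))) = (-171*sqrt(286))/((-1*(-45576))) = -171*sqrt(286)/45576 = -171*sqrt(286)*(1/45576) = -19*sqrt(286)/5064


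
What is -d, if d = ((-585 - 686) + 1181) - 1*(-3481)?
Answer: -3391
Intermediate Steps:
d = 3391 (d = (-1271 + 1181) + 3481 = -90 + 3481 = 3391)
-d = -1*3391 = -3391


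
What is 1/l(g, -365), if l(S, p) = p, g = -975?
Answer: -1/365 ≈ -0.0027397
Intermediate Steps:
1/l(g, -365) = 1/(-365) = -1/365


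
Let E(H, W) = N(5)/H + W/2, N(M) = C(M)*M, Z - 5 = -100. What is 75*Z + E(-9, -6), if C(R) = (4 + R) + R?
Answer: -64222/9 ≈ -7135.8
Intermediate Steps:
C(R) = 4 + 2*R
Z = -95 (Z = 5 - 100 = -95)
N(M) = M*(4 + 2*M) (N(M) = (4 + 2*M)*M = M*(4 + 2*M))
E(H, W) = W/2 + 70/H (E(H, W) = (2*5*(2 + 5))/H + W/2 = (2*5*7)/H + W*(1/2) = 70/H + W/2 = W/2 + 70/H)
75*Z + E(-9, -6) = 75*(-95) + ((1/2)*(-6) + 70/(-9)) = -7125 + (-3 + 70*(-1/9)) = -7125 + (-3 - 70/9) = -7125 - 97/9 = -64222/9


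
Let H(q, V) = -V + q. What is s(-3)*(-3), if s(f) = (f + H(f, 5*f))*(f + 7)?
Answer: -108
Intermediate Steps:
H(q, V) = q - V
s(f) = -3*f*(7 + f) (s(f) = (f + (f - 5*f))*(f + 7) = (f + (f - 5*f))*(7 + f) = (f - 4*f)*(7 + f) = (-3*f)*(7 + f) = -3*f*(7 + f))
s(-3)*(-3) = (3*(-3)*(-7 - 1*(-3)))*(-3) = (3*(-3)*(-7 + 3))*(-3) = (3*(-3)*(-4))*(-3) = 36*(-3) = -108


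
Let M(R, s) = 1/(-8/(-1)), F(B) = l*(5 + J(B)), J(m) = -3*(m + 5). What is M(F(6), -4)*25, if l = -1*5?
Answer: 25/8 ≈ 3.1250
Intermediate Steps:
l = -5
J(m) = -15 - 3*m (J(m) = -3*(5 + m) = -15 - 3*m)
F(B) = 50 + 15*B (F(B) = -5*(5 + (-15 - 3*B)) = -5*(-10 - 3*B) = 50 + 15*B)
M(R, s) = ⅛ (M(R, s) = 1/(-8*(-1)) = 1/8 = ⅛)
M(F(6), -4)*25 = (⅛)*25 = 25/8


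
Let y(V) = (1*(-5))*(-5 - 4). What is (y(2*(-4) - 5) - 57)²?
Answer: 144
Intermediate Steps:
y(V) = 45 (y(V) = -5*(-9) = 45)
(y(2*(-4) - 5) - 57)² = (45 - 57)² = (-12)² = 144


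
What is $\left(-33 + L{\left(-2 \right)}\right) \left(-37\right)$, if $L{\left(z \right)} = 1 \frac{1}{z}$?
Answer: $\frac{2479}{2} \approx 1239.5$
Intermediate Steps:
$L{\left(z \right)} = \frac{1}{z}$
$\left(-33 + L{\left(-2 \right)}\right) \left(-37\right) = \left(-33 + \frac{1}{-2}\right) \left(-37\right) = \left(-33 - \frac{1}{2}\right) \left(-37\right) = \left(- \frac{67}{2}\right) \left(-37\right) = \frac{2479}{2}$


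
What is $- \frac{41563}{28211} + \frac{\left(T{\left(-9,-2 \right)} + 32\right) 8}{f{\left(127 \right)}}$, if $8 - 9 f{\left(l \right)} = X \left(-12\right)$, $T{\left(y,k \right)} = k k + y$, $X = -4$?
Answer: $- \frac{7063088}{141055} \approx -50.073$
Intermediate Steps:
$T{\left(y,k \right)} = y + k^{2}$ ($T{\left(y,k \right)} = k^{2} + y = y + k^{2}$)
$f{\left(l \right)} = - \frac{40}{9}$ ($f{\left(l \right)} = \frac{8}{9} - \frac{\left(-4\right) \left(-12\right)}{9} = \frac{8}{9} - \frac{16}{3} = - \frac{40}{9}$)
$- \frac{41563}{28211} + \frac{\left(T{\left(-9,-2 \right)} + 32\right) 8}{f{\left(127 \right)}} = - \frac{41563}{28211} + \frac{\left(\left(-9 + \left(-2\right)^{2}\right) + 32\right) 8}{- \frac{40}{9}} = \left(-41563\right) \frac{1}{28211} + \left(\left(-9 + 4\right) + 32\right) 8 \left(- \frac{9}{40}\right) = - \frac{41563}{28211} + \left(-5 + 32\right) 8 \left(- \frac{9}{40}\right) = - \frac{41563}{28211} + 27 \cdot 8 \left(- \frac{9}{40}\right) = - \frac{41563}{28211} + 216 \left(- \frac{9}{40}\right) = - \frac{41563}{28211} - \frac{243}{5} = - \frac{7063088}{141055}$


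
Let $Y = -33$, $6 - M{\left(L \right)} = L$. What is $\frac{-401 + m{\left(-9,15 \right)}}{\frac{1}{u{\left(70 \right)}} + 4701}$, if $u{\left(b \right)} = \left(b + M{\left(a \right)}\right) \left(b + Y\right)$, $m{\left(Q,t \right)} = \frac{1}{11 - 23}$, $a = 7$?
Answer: $- \frac{4095863}{48006616} \approx -0.085319$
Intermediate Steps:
$M{\left(L \right)} = 6 - L$
$m{\left(Q,t \right)} = - \frac{1}{12}$ ($m{\left(Q,t \right)} = \frac{1}{-12} = - \frac{1}{12}$)
$u{\left(b \right)} = \left(-1 + b\right) \left(-33 + b\right)$ ($u{\left(b \right)} = \left(b + \left(6 - 7\right)\right) \left(b - 33\right) = \left(b + \left(6 - 7\right)\right) \left(-33 + b\right) = \left(b - 1\right) \left(-33 + b\right) = \left(-1 + b\right) \left(-33 + b\right)$)
$\frac{-401 + m{\left(-9,15 \right)}}{\frac{1}{u{\left(70 \right)}} + 4701} = \frac{-401 - \frac{1}{12}}{\frac{1}{33 + 70^{2} - 2380} + 4701} = - \frac{4813}{12 \left(\frac{1}{33 + 4900 - 2380} + 4701\right)} = - \frac{4813}{12 \left(\frac{1}{2553} + 4701\right)} = - \frac{4813}{12 \cdot \frac{12001654}{2553}} = \left(- \frac{4813}{12}\right) \frac{2553}{12001654} = - \frac{4095863}{48006616}$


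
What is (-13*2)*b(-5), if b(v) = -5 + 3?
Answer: 52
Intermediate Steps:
b(v) = -2
(-13*2)*b(-5) = -13*2*(-2) = -26*(-2) = 52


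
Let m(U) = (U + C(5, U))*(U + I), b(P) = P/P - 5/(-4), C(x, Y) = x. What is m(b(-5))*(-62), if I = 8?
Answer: -36859/8 ≈ -4607.4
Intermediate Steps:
b(P) = 9/4 (b(P) = 1 - 5*(-1/4) = 1 + 5/4 = 9/4)
m(U) = (5 + U)*(8 + U) (m(U) = (U + 5)*(U + 8) = (5 + U)*(8 + U))
m(b(-5))*(-62) = (40 + (9/4)**2 + 13*(9/4))*(-62) = (40 + 81/16 + 117/4)*(-62) = (1189/16)*(-62) = -36859/8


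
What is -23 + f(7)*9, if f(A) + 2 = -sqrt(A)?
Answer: -41 - 9*sqrt(7) ≈ -64.812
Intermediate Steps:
f(A) = -2 - sqrt(A)
-23 + f(7)*9 = -23 + (-2 - sqrt(7))*9 = -23 + (-18 - 9*sqrt(7)) = -41 - 9*sqrt(7)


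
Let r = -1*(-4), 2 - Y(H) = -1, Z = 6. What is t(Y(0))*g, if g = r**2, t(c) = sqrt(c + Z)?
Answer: 48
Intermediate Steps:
Y(H) = 3 (Y(H) = 2 - 1*(-1) = 2 + 1 = 3)
r = 4
t(c) = sqrt(6 + c) (t(c) = sqrt(c + 6) = sqrt(6 + c))
g = 16 (g = 4**2 = 16)
t(Y(0))*g = sqrt(6 + 3)*16 = sqrt(9)*16 = 3*16 = 48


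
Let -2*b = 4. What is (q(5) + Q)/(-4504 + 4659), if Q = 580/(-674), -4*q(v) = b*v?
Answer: 221/20894 ≈ 0.010577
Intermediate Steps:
b = -2 (b = -1/2*4 = -2)
q(v) = v/2 (q(v) = -(-1)*v/2 = v/2)
Q = -290/337 (Q = 580*(-1/674) = -290/337 ≈ -0.86053)
(q(5) + Q)/(-4504 + 4659) = ((1/2)*5 - 290/337)/(-4504 + 4659) = (5/2 - 290/337)/155 = (1105/674)*(1/155) = 221/20894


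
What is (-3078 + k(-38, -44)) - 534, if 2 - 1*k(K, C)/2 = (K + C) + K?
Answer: -3368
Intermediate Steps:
k(K, C) = 4 - 4*K - 2*C (k(K, C) = 4 - 2*((K + C) + K) = 4 - 2*((C + K) + K) = 4 - 2*(C + 2*K) = 4 + (-4*K - 2*C) = 4 - 4*K - 2*C)
(-3078 + k(-38, -44)) - 534 = (-3078 + (4 - 4*(-38) - 2*(-44))) - 534 = (-3078 + (4 + 152 + 88)) - 534 = (-3078 + 244) - 534 = -2834 - 534 = -3368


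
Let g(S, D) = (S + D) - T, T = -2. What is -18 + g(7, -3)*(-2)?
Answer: -30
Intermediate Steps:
g(S, D) = 2 + D + S (g(S, D) = (S + D) - 1*(-2) = (D + S) + 2 = 2 + D + S)
-18 + g(7, -3)*(-2) = -18 + (2 - 3 + 7)*(-2) = -18 + 6*(-2) = -18 - 12 = -30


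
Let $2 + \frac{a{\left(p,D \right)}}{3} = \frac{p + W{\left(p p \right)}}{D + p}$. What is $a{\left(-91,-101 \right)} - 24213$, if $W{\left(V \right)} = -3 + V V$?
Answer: $- \frac{70124883}{64} \approx -1.0957 \cdot 10^{6}$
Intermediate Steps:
$W{\left(V \right)} = -3 + V^{2}$
$a{\left(p,D \right)} = -6 + \frac{3 \left(-3 + p + p^{4}\right)}{D + p}$ ($a{\left(p,D \right)} = -6 + 3 \frac{p + \left(-3 + \left(p p\right)^{2}\right)}{D + p} = -6 + 3 \frac{p + \left(-3 + \left(p^{2}\right)^{2}\right)}{D + p} = -6 + 3 \frac{p + \left(-3 + p^{4}\right)}{D + p} = -6 + 3 \frac{-3 + p + p^{4}}{D + p} = -6 + \frac{3 \left(-3 + p + p^{4}\right)}{D + p}$)
$a{\left(-91,-101 \right)} - 24213 = \frac{3 \left(-3 + \left(-91\right)^{4} - -91 - -202\right)}{-101 - 91} - 24213 = \frac{3 \left(-3 + 68574961 + 91 + 202\right)}{-192} - 24213 = 3 \left(- \frac{1}{192}\right) 68575251 - 24213 = - \frac{68575251}{64} - 24213 = - \frac{70124883}{64}$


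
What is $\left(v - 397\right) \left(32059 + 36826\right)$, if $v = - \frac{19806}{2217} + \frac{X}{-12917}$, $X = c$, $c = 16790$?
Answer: $- \frac{267777628678675}{9545663} \approx -2.8052 \cdot 10^{7}$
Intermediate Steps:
$X = 16790$
$v = - \frac{97685844}{9545663}$ ($v = - \frac{19806}{2217} + \frac{16790}{-12917} = \left(-19806\right) \frac{1}{2217} + 16790 \left(- \frac{1}{12917}\right) = - \frac{6602}{739} - \frac{16790}{12917} = - \frac{97685844}{9545663} \approx -10.234$)
$\left(v - 397\right) \left(32059 + 36826\right) = \left(- \frac{97685844}{9545663} - 397\right) \left(32059 + 36826\right) = \left(- \frac{3887314055}{9545663}\right) 68885 = - \frac{267777628678675}{9545663}$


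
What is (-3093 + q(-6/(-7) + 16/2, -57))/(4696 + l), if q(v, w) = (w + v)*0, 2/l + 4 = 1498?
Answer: -2310471/3507913 ≈ -0.65865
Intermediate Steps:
l = 1/747 (l = 2/(-4 + 1498) = 2/1494 = 2*(1/1494) = 1/747 ≈ 0.0013387)
q(v, w) = 0 (q(v, w) = (v + w)*0 = 0)
(-3093 + q(-6/(-7) + 16/2, -57))/(4696 + l) = (-3093 + 0)/(4696 + 1/747) = -3093/3507913/747 = -3093*747/3507913 = -2310471/3507913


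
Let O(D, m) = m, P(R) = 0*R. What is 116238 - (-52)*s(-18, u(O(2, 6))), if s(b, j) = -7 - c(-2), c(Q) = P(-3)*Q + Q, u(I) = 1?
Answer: 115978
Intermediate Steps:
P(R) = 0
c(Q) = Q (c(Q) = 0*Q + Q = 0 + Q = Q)
s(b, j) = -5 (s(b, j) = -7 - 1*(-2) = -7 + 2 = -5)
116238 - (-52)*s(-18, u(O(2, 6))) = 116238 - (-52)*(-5) = 116238 - 1*260 = 116238 - 260 = 115978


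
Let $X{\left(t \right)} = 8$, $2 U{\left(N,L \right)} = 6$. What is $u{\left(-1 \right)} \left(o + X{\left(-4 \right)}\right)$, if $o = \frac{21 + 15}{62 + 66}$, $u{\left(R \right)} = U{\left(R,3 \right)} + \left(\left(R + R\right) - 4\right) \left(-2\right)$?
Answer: $\frac{3975}{32} \approx 124.22$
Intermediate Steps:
$U{\left(N,L \right)} = 3$ ($U{\left(N,L \right)} = \frac{1}{2} \cdot 6 = 3$)
$u{\left(R \right)} = 11 - 4 R$ ($u{\left(R \right)} = 3 + \left(\left(R + R\right) - 4\right) \left(-2\right) = 3 + \left(2 R - 4\right) \left(-2\right) = 3 + \left(-4 + 2 R\right) \left(-2\right) = 3 - \left(-8 + 4 R\right) = 11 - 4 R$)
$o = \frac{9}{32}$ ($o = \frac{36}{128} = 36 \cdot \frac{1}{128} = \frac{9}{32} \approx 0.28125$)
$u{\left(-1 \right)} \left(o + X{\left(-4 \right)}\right) = \left(11 - -4\right) \left(\frac{9}{32} + 8\right) = \left(11 + 4\right) \frac{265}{32} = 15 \cdot \frac{265}{32} = \frac{3975}{32}$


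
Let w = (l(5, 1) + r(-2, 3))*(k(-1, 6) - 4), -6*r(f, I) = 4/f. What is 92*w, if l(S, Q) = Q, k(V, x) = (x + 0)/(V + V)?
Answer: -2576/3 ≈ -858.67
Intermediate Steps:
r(f, I) = -2/(3*f)
k(V, x) = x/(2*V) (k(V, x) = x/((2*V)) = x*(1/(2*V)) = x/(2*V))
w = -28/3 (w = (1 - ⅔/(-2))*((½)*6/(-1) - 4) = (1 - ⅔*(-½))*((½)*6*(-1) - 4) = (1 + ⅓)*(-3 - 4) = (4/3)*(-7) = -28/3 ≈ -9.3333)
92*w = 92*(-28/3) = -2576/3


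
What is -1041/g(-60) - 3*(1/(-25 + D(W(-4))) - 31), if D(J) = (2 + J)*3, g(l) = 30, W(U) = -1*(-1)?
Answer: 4679/80 ≈ 58.487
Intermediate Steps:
W(U) = 1
D(J) = 6 + 3*J
-1041/g(-60) - 3*(1/(-25 + D(W(-4))) - 31) = -1041/30 - 3*(1/(-25 + (6 + 3*1)) - 31) = -1041*1/30 - 3*(1/(-25 + (6 + 3)) - 31) = -347/10 - 3*(1/(-25 + 9) - 31) = -347/10 - 3*(1/(-16) - 31) = -347/10 - 3*(-1/16 - 31) = -347/10 - 3*(-497)/16 = -347/10 - 1*(-1491/16) = -347/10 + 1491/16 = 4679/80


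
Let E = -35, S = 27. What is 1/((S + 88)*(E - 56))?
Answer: -1/10465 ≈ -9.5557e-5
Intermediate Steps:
1/((S + 88)*(E - 56)) = 1/((27 + 88)*(-35 - 56)) = 1/(115*(-91)) = 1/(-10465) = -1/10465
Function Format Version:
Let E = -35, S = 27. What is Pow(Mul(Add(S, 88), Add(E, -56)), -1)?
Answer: Rational(-1, 10465) ≈ -9.5557e-5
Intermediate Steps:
Pow(Mul(Add(S, 88), Add(E, -56)), -1) = Pow(Mul(Add(27, 88), Add(-35, -56)), -1) = Pow(Mul(115, -91), -1) = Pow(-10465, -1) = Rational(-1, 10465)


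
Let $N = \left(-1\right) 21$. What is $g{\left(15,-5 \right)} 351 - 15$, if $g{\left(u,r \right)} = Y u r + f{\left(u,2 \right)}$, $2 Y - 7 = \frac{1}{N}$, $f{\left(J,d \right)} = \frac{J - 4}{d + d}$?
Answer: $- \frac{2535693}{28} \approx -90561.0$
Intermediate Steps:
$N = -21$
$f{\left(J,d \right)} = \frac{-4 + J}{2 d}$
$Y = \frac{73}{21}$ ($Y = \frac{7}{2} + \frac{1}{2 \left(-21\right)} = \frac{7}{2} + \frac{1}{2} \left(- \frac{1}{21}\right) = \frac{7}{2} - \frac{1}{42} = \frac{73}{21} \approx 3.4762$)
$g{\left(u,r \right)} = -1 + \frac{u}{4} + \frac{73 r u}{21}$ ($g{\left(u,r \right)} = \frac{73 u}{21} r + \frac{-4 + u}{2 \cdot 2} = \frac{73 r u}{21} + \frac{1}{2} \cdot \frac{1}{2} \left(-4 + u\right) = \frac{73 r u}{21} + \left(-1 + \frac{u}{4}\right) = -1 + \frac{u}{4} + \frac{73 r u}{21}$)
$g{\left(15,-5 \right)} 351 - 15 = \left(-1 + \frac{1}{4} \cdot 15 + \frac{73}{21} \left(-5\right) 15\right) 351 - 15 = \left(-1 + \frac{15}{4} - \frac{1825}{7}\right) 351 - 15 = \left(- \frac{7223}{28}\right) 351 - 15 = - \frac{2535273}{28} - 15 = - \frac{2535693}{28}$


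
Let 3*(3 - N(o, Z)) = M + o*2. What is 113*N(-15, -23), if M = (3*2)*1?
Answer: 1243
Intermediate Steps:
M = 6 (M = 6*1 = 6)
N(o, Z) = 1 - 2*o/3 (N(o, Z) = 3 - (6 + o*2)/3 = 3 - (6 + 2*o)/3 = 3 + (-2 - 2*o/3) = 1 - 2*o/3)
113*N(-15, -23) = 113*(1 - 2/3*(-15)) = 113*(1 + 10) = 113*11 = 1243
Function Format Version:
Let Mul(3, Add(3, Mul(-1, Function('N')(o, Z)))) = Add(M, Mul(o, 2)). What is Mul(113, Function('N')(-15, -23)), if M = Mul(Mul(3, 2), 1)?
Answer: 1243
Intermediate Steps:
M = 6 (M = Mul(6, 1) = 6)
Function('N')(o, Z) = Add(1, Mul(Rational(-2, 3), o)) (Function('N')(o, Z) = Add(3, Mul(Rational(-1, 3), Add(6, Mul(o, 2)))) = Add(3, Mul(Rational(-1, 3), Add(6, Mul(2, o)))) = Add(3, Add(-2, Mul(Rational(-2, 3), o))) = Add(1, Mul(Rational(-2, 3), o)))
Mul(113, Function('N')(-15, -23)) = Mul(113, Add(1, Mul(Rational(-2, 3), -15))) = Mul(113, Add(1, 10)) = Mul(113, 11) = 1243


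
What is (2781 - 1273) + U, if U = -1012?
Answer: 496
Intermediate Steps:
(2781 - 1273) + U = (2781 - 1273) - 1012 = 1508 - 1012 = 496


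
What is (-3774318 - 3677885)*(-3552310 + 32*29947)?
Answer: 19331059295218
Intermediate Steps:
(-3774318 - 3677885)*(-3552310 + 32*29947) = -7452203*(-3552310 + 958304) = -7452203*(-2594006) = 19331059295218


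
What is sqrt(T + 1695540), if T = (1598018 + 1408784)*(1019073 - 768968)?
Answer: 5*sqrt(30080716390) ≈ 8.6719e+5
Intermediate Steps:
T = 752016214210 (T = 3006802*250105 = 752016214210)
sqrt(T + 1695540) = sqrt(752016214210 + 1695540) = sqrt(752017909750) = 5*sqrt(30080716390)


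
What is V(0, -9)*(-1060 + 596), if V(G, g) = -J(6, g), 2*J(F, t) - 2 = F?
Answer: 1856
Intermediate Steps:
J(F, t) = 1 + F/2
V(G, g) = -4 (V(G, g) = -(1 + (1/2)*6) = -(1 + 3) = -1*4 = -4)
V(0, -9)*(-1060 + 596) = -4*(-1060 + 596) = -4*(-464) = 1856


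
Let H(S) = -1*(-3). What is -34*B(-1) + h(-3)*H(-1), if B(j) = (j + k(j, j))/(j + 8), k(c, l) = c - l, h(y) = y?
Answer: -29/7 ≈ -4.1429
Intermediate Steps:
H(S) = 3
B(j) = j/(8 + j) (B(j) = (j + (j - j))/(j + 8) = (j + 0)/(8 + j) = j/(8 + j))
-34*B(-1) + h(-3)*H(-1) = -(-34)/(8 - 1) - 3*3 = -(-34)/7 - 9 = -34*(-1/7) - 9 = 34/7 - 9 = -29/7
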